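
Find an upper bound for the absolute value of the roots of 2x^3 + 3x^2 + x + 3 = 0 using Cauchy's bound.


Cauchy's bound: all roots r satisfy |r| <= 1 + max(|a_i/a_n|) for i = 0,...,n-1
where a_n is the leading coefficient.

Coefficients: [2, 3, 1, 3]
Leading coefficient a_n = 2
Ratios |a_i/a_n|: 3/2, 1/2, 3/2
Maximum ratio: 3/2
Cauchy's bound: |r| <= 1 + 3/2 = 5/2

Upper bound = 5/2


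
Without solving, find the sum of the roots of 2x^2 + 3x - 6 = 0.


By Vieta's formulas for ax^2 + bx + c = 0:
  Sum of roots = -b/a
  Product of roots = c/a

Here a = 2, b = 3, c = -6
Sum = -(3)/2 = -3/2
Product = -6/2 = -3

Sum = -3/2


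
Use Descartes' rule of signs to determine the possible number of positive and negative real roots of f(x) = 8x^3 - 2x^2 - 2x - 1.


Descartes' rule of signs:

For positive roots, count sign changes in f(x) = 8x^3 - 2x^2 - 2x - 1:
Signs of coefficients: +, -, -, -
Number of sign changes: 1
Possible positive real roots: 1

For negative roots, examine f(-x) = -8x^3 - 2x^2 + 2x - 1:
Signs of coefficients: -, -, +, -
Number of sign changes: 2
Possible negative real roots: 2, 0

Positive roots: 1; Negative roots: 2 or 0


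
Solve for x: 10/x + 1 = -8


Subtract 1 from both sides: 10/x = -9
Multiply both sides by x: 10 = -9 * x
Divide by -9: x = -10/9

x = -10/9


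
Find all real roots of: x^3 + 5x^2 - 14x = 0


The constant term is 0, so x = 0 is a root. Factor out x:
  x(x^2 + 5x - 14) = 0
Solve the quadratic x^2 + 5x - 14 = 0: discriminant = 5^2 - 4(1)(-14) = 25 + 56 = 81.
sqrt(81) = 9, so x = (-5 ± 9)/2: x = 2 or x = -7.

x = -7, x = 0, x = 2


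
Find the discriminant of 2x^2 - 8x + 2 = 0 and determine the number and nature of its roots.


For ax^2 + bx + c = 0, discriminant D = b^2 - 4ac
Here a = 2, b = -8, c = 2
D = (-8)^2 - 4(2)(2) = 64 - 16 = 48

D = 48 > 0 but not a perfect square
The equation has 2 distinct real irrational roots.

Discriminant = 48, 2 distinct real irrational roots


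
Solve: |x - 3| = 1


An absolute value equation |expr| = 1 gives two cases:
Case 1: x - 3 = 1
  x = 4, so x = 4
Case 2: x - 3 = -1
  x = 2, so x = 2

x = 2, x = 4


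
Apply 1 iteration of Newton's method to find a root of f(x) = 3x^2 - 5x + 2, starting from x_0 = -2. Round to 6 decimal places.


Newton's method: x_(n+1) = x_n - f(x_n)/f'(x_n)
f(x) = 3x^2 - 5x + 2
f'(x) = 6x - 5

Iteration 1:
  f(-2.000000) = 24.000000
  f'(-2.000000) = -17.000000
  x_1 = -2.000000 - (24.000000)/(-17.000000) = -0.588235

x_1 = -0.588235


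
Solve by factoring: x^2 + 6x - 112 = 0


We need two numbers that multiply to -112 and add to 6.
Those numbers are -8 and 14 (since (-8) * 14 = -112 and (-8) + 14 = 6).
So x^2 + 6x - 112 = (x - 8)(x + 14) = 0
Setting each factor to zero: x = 8 or x = -14

x = -14, x = 8


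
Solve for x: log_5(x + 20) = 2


Convert to exponential form: x + 20 = 5^2 = 25
x = 25 - 20 = 5
Check: log_5(5 + 20) = log_5(25) = log_5(25) = 2 ✓

x = 5


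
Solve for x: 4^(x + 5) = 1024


Express both sides with the same base.
1024 = 4^5
Since the bases match, equate exponents: x + 5 = 5
So x = 5 - (5) = 0

x = 0


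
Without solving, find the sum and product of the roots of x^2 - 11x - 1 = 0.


By Vieta's formulas for ax^2 + bx + c = 0:
  Sum of roots = -b/a
  Product of roots = c/a

Here a = 1, b = -11, c = -1
Sum = -(-11)/1 = 11
Product = -1/1 = -1

Sum = 11, Product = -1


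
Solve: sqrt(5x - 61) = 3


Square both sides: 5x - 61 = 3^2 = 9
5x = 9 + 61 = 70
x = 14
Check: sqrt(5*14 - 61) = sqrt(9) = 3 ✓

x = 14


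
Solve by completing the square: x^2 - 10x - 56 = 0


Start: x^2 - 10x - 56 = 0
Move constant: x^2 - 10x = 56
Half of -10 is -5, squared is 25
Add 25 to both sides: x^2 - 10x + 25 = 81
(x - 5)^2 = 81
x - 5 = ±9
x = 5 + 9 = 14 or x = 5 - 9 = -4

x = -4, x = 14


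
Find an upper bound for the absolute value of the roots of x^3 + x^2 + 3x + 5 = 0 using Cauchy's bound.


Cauchy's bound: all roots r satisfy |r| <= 1 + max(|a_i/a_n|) for i = 0,...,n-1
where a_n is the leading coefficient.

Coefficients: [1, 1, 3, 5]
Leading coefficient a_n = 1
Ratios |a_i/a_n|: 1, 3, 5
Maximum ratio: 5
Cauchy's bound: |r| <= 1 + 5 = 6

Upper bound = 6


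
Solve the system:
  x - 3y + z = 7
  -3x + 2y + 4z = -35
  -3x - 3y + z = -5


Using Cramer's rule. Expand each determinant along the first row.
D  = 1*[2*1 - 4*(-3)] - (-3)*[(-3)*1 - 4*(-3)] + 1*[(-3)*(-3) - 2*(-3)]
  = 1*(14) - (-3)*(9) + 1*(15) = 56
Dx = 7*[2*1 - 4*(-3)] - (-3)*[(-35)*1 - 4*(-5)] + 1*[(-35)*(-3) - 2*(-5)]
  = 7*(14) - (-3)*(-15) + 1*(115) = 168
Dy = 1*[(-35)*1 - 4*(-5)] - 7*[(-3)*1 - 4*(-3)] + 1*[(-3)*(-5) - (-35)*(-3)]
  = 1*(-15) - 7*(9) + 1*(-90) = -168
Dz = 1*[2*(-5) - (-35)*(-3)] - (-3)*[(-3)*(-5) - (-35)*(-3)] + 7*[(-3)*(-3) - 2*(-3)]
  = 1*(-115) - (-3)*(-90) + 7*(15) = -280
x = Dx/D = 168/56 = 3, y = Dy/D = -168/56 = -3, z = Dz/D = -280/56 = -5
Check eq1: (1)(3) + (-3)(-3) + (1)(-5) = 7 = 7 ✓
Check eq2: (-3)(3) + (2)(-3) + (4)(-5) = -35 = -35 ✓
Check eq3: (-3)(3) + (-3)(-3) + (1)(-5) = -5 = -5 ✓

x = 3, y = -3, z = -5


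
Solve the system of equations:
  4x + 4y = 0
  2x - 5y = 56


Using Cramer's rule:
Determinant D = (4)(-5) - (2)(4) = -20 - 8 = -28
Dx = (0)(-5) - (56)(4) = 0 - 224 = -224
Dy = (4)(56) - (2)(0) = 224 - 0 = 224
x = Dx/D = -224/-28 = 8
y = Dy/D = 224/-28 = -8

x = 8, y = -8


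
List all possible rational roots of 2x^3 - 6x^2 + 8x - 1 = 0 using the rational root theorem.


Rational root theorem: possible roots are ±p/q where:
  p divides the constant term (-1): p ∈ {1}
  q divides the leading coefficient (2): q ∈ {1, 2}

All possible rational roots: -1, -1/2, 1/2, 1

-1, -1/2, 1/2, 1


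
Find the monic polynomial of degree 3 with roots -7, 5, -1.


A monic polynomial with roots -7, 5, -1 is:
p(x) = (x + 7)(x - 5)(x + 1)
After multiplying by (x + 7): x + 7
After multiplying by (x - 5): x^2 + 2x - 35
After multiplying by (x + 1): x^3 + 3x^2 - 33x - 35

x^3 + 3x^2 - 33x - 35


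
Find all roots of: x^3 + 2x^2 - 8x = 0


The constant term is 0, so x = 0 is a root. Factor out x:
  x^2 + 2x - 8 = 0
Solve the quadratic x^2 + 2x - 8 = 0: discriminant = 2^2 - 4(1)(-8) = 4 + 32 = 36.
sqrt(36) = 6, so x = (-2 ± 6)/2: x = 2 or x = -4.
Collecting all roots found:

x = -4, x = 0, x = 2


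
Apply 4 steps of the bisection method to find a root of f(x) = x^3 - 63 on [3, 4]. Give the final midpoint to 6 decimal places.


f(x) = x^3 - 63
f(3) = -36 < 0
f(4) = 1 > 0

Step 1: midpoint = (3.000000 + 4.000000)/2 = 3.500000
  f(3.500000) = -20.125000
  f(mid) < 0, so root is in [3.500000, 4.000000]

Step 2: midpoint = (3.500000 + 4.000000)/2 = 3.750000
  f(3.750000) = -10.265625
  f(mid) < 0, so root is in [3.750000, 4.000000]

Step 3: midpoint = (3.750000 + 4.000000)/2 = 3.875000
  f(3.875000) = -4.814453
  f(mid) < 0, so root is in [3.875000, 4.000000]

Step 4: midpoint = (3.875000 + 4.000000)/2 = 3.937500
  f(3.937500) = -1.953369
  f(mid) < 0, so root is in [3.937500, 4.000000]

midpoint = 3.937500


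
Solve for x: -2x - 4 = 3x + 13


Starting with: -2x - 4 = 3x + 13
Move all x terms to left: (-2 - 3)x = 13 + 4
Simplify: -5x = 17
Divide both sides by -5: x = -17/5

x = -17/5


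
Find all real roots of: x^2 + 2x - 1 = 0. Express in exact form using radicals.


Using the quadratic formula: x = (-b ± sqrt(b^2 - 4ac)) / (2a)
Here a = 1, b = 2, c = -1
Discriminant = b^2 - 4ac = 2^2 - 4(1)(-1) = 4 + 4 = 8
Since discriminant = 8 > 0, there are two real roots.
x = (-2 ± 2*sqrt(2)) / 2
Simplifying: x = -1 ± sqrt(2)
Numerically: x ≈ 0.4142 or x ≈ -2.4142

x = -1 + sqrt(2) or x = -1 - sqrt(2)


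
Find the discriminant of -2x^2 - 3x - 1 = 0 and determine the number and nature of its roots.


For ax^2 + bx + c = 0, discriminant D = b^2 - 4ac
Here a = -2, b = -3, c = -1
D = (-3)^2 - 4(-2)(-1) = 9 - 8 = 1

D = 1 > 0 and is a perfect square (sqrt = 1)
The equation has 2 distinct real rational roots.

Discriminant = 1, 2 distinct real rational roots


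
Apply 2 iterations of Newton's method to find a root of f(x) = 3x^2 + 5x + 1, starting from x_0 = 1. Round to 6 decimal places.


Newton's method: x_(n+1) = x_n - f(x_n)/f'(x_n)
f(x) = 3x^2 + 5x + 1
f'(x) = 6x + 5

Iteration 1:
  f(1.000000) = 9.000000
  f'(1.000000) = 11.000000
  x_1 = 1.000000 - (9.000000)/(11.000000) = 0.181818

Iteration 2:
  f(0.181818) = 2.008264
  f'(0.181818) = 6.090909
  x_2 = 0.181818 - (2.008264)/(6.090909) = -0.147897

x_2 = -0.147897


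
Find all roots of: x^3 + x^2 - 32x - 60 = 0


Let p(x) = x^3 + x^2 - 32x - 60. By the rational root theorem (leading coefficient 1), any rational root is an integer divisor of 60: try ±1, ±2, ... in turn.
Test x = 1: value = -90 ≠ 0.
Test x = -1: value = -28 ≠ 0.
Test x = 2: value = -112 ≠ 0.
Test x = -2: value = 0 ✓, so (x + 2) is a factor.
Synthetic division by (x + 2): bring down 1; 1(-2) + 1 = -1; (-1)(-2) - 32 = -30; (-30)(-2) - 60 = 0 → quotient x^2 - x - 30, remainder 0.
Solve the quadratic x^2 - x - 30 = 0: discriminant = (-1)^2 - 4(1)(-30) = 1 + 120 = 121.
sqrt(121) = 11, so x = (1 ± 11)/2: x = 6 or x = -5.
Collecting all roots found:

x = -5, x = -2, x = 6


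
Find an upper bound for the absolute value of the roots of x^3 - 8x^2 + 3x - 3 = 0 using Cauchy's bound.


Cauchy's bound: all roots r satisfy |r| <= 1 + max(|a_i/a_n|) for i = 0,...,n-1
where a_n is the leading coefficient.

Coefficients: [1, -8, 3, -3]
Leading coefficient a_n = 1
Ratios |a_i/a_n|: 8, 3, 3
Maximum ratio: 8
Cauchy's bound: |r| <= 1 + 8 = 9

Upper bound = 9


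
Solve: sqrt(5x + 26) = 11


Square both sides: 5x + 26 = 11^2 = 121
5x = 121 - 26 = 95
x = 19
Check: sqrt(5*19 + 26) = sqrt(121) = 11 ✓

x = 19


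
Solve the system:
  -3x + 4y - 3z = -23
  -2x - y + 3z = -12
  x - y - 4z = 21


Using Cramer's rule. Expand each determinant along the first row.
D  = (-3)*[(-1)*(-4) - 3*(-1)] - 4*[(-2)*(-4) - 3*1] + (-3)*[(-2)*(-1) - (-1)*1]
  = (-3)*(7) - 4*(5) + (-3)*(3) = -50
Dx = (-23)*[(-1)*(-4) - 3*(-1)] - 4*[(-12)*(-4) - 3*21] + (-3)*[(-12)*(-1) - (-1)*21]
  = (-23)*(7) - 4*(-15) + (-3)*(33) = -200
Dy = (-3)*[(-12)*(-4) - 3*21] - (-23)*[(-2)*(-4) - 3*1] + (-3)*[(-2)*21 - (-12)*1]
  = (-3)*(-15) - (-23)*(5) + (-3)*(-30) = 250
Dz = (-3)*[(-1)*21 - (-12)*(-1)] - 4*[(-2)*21 - (-12)*1] + (-23)*[(-2)*(-1) - (-1)*1]
  = (-3)*(-33) - 4*(-30) + (-23)*(3) = 150
x = Dx/D = -200/-50 = 4, y = Dy/D = 250/-50 = -5, z = Dz/D = 150/-50 = -3
Check eq1: (-3)(4) + (4)(-5) + (-3)(-3) = -23 = -23 ✓
Check eq2: (-2)(4) + (-1)(-5) + (3)(-3) = -12 = -12 ✓
Check eq3: (1)(4) + (-1)(-5) + (-4)(-3) = 21 = 21 ✓

x = 4, y = -5, z = -3


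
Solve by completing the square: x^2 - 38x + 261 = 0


Start: x^2 - 38x + 261 = 0
Move constant: x^2 - 38x = -261
Half of -38 is -19, squared is 361
Add 361 to both sides: x^2 - 38x + 361 = 100
(x - 19)^2 = 100
x - 19 = ±10
x = 19 + 10 = 29 or x = 19 - 10 = 9

x = 9, x = 29


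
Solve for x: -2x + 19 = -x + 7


Starting with: -2x + 19 = -x + 7
Move all x terms to left: (-2 + 1)x = 7 - 19
Simplify: -x = -12
Divide both sides by -1: x = 12

x = 12


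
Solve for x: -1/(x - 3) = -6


Multiply both sides by (x - 3): -1 = -6(x - 3)
Distribute: -1 = -6x + 18
-6x = -1 - 18 = -19
x = 19/6

x = 19/6


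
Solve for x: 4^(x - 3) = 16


Express both sides with the same base.
16 = 4^2
Since the bases match, equate exponents: x - 3 = 2
So x = 2 - (-3) = 5

x = 5


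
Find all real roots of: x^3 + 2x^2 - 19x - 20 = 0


Let p(x) = x^3 + 2x^2 - 19x - 20. By the rational root theorem (leading coefficient 1), any rational root is an integer divisor of 20: try ±1, ±2, ... in turn.
Test x = 1: value = -36 ≠ 0.
Test x = -1: value = 0 ✓, so (x + 1) is a factor.
Synthetic division by (x + 1): bring down 1; 1(-1) + 2 = 1; 1(-1) - 19 = -20; (-20)(-1) - 20 = 0 → quotient x^2 + x - 20, remainder 0.
Solve the quadratic x^2 + x - 20 = 0: discriminant = 1^2 - 4(1)(-20) = 1 + 80 = 81.
sqrt(81) = 9, so x = (-1 ± 9)/2: x = 4 or x = -5.

x = -5, x = -1, x = 4


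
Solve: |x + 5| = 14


An absolute value equation |expr| = 14 gives two cases:
Case 1: x + 5 = 14
  x = 9, so x = 9
Case 2: x + 5 = -14
  x = -19, so x = -19

x = -19, x = 9


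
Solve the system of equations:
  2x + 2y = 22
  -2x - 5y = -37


Using Cramer's rule:
Determinant D = (2)(-5) - (-2)(2) = -10 + 4 = -6
Dx = (22)(-5) - (-37)(2) = -110 + 74 = -36
Dy = (2)(-37) - (-2)(22) = -74 + 44 = -30
x = Dx/D = -36/-6 = 6
y = Dy/D = -30/-6 = 5

x = 6, y = 5


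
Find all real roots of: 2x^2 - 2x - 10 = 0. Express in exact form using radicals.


Using the quadratic formula: x = (-b ± sqrt(b^2 - 4ac)) / (2a)
Here a = 2, b = -2, c = -10
Discriminant = b^2 - 4ac = (-2)^2 - 4(2)(-10) = 4 + 80 = 84
Since discriminant = 84 > 0, there are two real roots.
x = (2 ± 2*sqrt(21)) / 4
Simplifying: x = (1 ± sqrt(21)) / 2
Numerically: x ≈ 2.7913 or x ≈ -1.7913

x = (1 + sqrt(21)) / 2 or x = (1 - sqrt(21)) / 2


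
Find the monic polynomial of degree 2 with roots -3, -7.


A monic polynomial with roots -3, -7 is:
p(x) = (x + 3)(x + 7)
After multiplying by (x + 3): x + 3
After multiplying by (x + 7): x^2 + 10x + 21

x^2 + 10x + 21


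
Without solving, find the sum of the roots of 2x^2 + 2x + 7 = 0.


By Vieta's formulas for ax^2 + bx + c = 0:
  Sum of roots = -b/a
  Product of roots = c/a

Here a = 2, b = 2, c = 7
Sum = -(2)/2 = -1
Product = 7/2 = 7/2

Sum = -1


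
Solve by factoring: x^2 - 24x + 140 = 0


We need two numbers that multiply to 140 and add to -24.
Those numbers are -14 and -10 (since (-14) * (-10) = 140 and (-14) + (-10) = -24).
So x^2 - 24x + 140 = (x - 14)(x - 10) = 0
Setting each factor to zero: x = 14 or x = 10

x = 10, x = 14


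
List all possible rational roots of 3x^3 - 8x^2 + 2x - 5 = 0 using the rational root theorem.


Rational root theorem: possible roots are ±p/q where:
  p divides the constant term (-5): p ∈ {1, 5}
  q divides the leading coefficient (3): q ∈ {1, 3}

All possible rational roots: -5, -5/3, -1, -1/3, 1/3, 1, 5/3, 5

-5, -5/3, -1, -1/3, 1/3, 1, 5/3, 5


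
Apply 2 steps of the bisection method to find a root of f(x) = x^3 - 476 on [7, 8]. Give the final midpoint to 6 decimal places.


f(x) = x^3 - 476
f(7) = -133 < 0
f(8) = 36 > 0

Step 1: midpoint = (7.000000 + 8.000000)/2 = 7.500000
  f(7.500000) = -54.125000
  f(mid) < 0, so root is in [7.500000, 8.000000]

Step 2: midpoint = (7.500000 + 8.000000)/2 = 7.750000
  f(7.750000) = -10.515625
  f(mid) < 0, so root is in [7.750000, 8.000000]

midpoint = 7.750000


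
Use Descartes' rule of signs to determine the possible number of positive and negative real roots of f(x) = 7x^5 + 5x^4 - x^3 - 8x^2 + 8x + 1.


Descartes' rule of signs:

For positive roots, count sign changes in f(x) = 7x^5 + 5x^4 - x^3 - 8x^2 + 8x + 1:
Signs of coefficients: +, +, -, -, +, +
Number of sign changes: 2
Possible positive real roots: 2, 0

For negative roots, examine f(-x) = -7x^5 + 5x^4 + x^3 - 8x^2 - 8x + 1:
Signs of coefficients: -, +, +, -, -, +
Number of sign changes: 3
Possible negative real roots: 3, 1

Positive roots: 2 or 0; Negative roots: 3 or 1


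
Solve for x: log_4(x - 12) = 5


Convert to exponential form: x - 12 = 4^5 = 1024
x = 1024 + 12 = 1036
Check: log_4(1036 - 12) = log_4(1024) = log_4(1024) = 5 ✓

x = 1036


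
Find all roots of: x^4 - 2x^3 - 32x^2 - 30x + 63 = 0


Let p(x) = x^4 - 2x^3 - 32x^2 - 30x + 63. By the rational root theorem (leading coefficient 1), any rational root is an integer divisor of 63: try ±1, ±2, ... in turn.
Test x = 1: value = 0 ✓, so (x - 1) is a factor.
Synthetic division by (x - 1): bring down 1; 1(1) - 2 = -1; (-1)(1) - 32 = -33; (-33)(1) - 30 = -63; (-63)(1) + 63 = 0 → quotient x^3 - x^2 - 33x - 63, remainder 0.
Continue with the quotient x^3 - x^2 - 33x - 63 (candidates must divide 63; re-test x = 1 first in case it repeats).
Test x = 1: value = -96 ≠ 0.
Test x = -1: value = -32 ≠ 0.
Test x = 3: value = -144 ≠ 0.
Test x = -3: value = 0 ✓, so (x + 3) is a factor.
Synthetic division by (x + 3): bring down 1; 1(-3) - 1 = -4; (-4)(-3) - 33 = -21; (-21)(-3) - 63 = 0 → quotient x^2 - 4x - 21, remainder 0.
Solve the quadratic x^2 - 4x - 21 = 0: discriminant = (-4)^2 - 4(1)(-21) = 16 + 84 = 100.
sqrt(100) = 10, so x = (4 ± 10)/2: x = 7 or x = -3.
Collecting all roots found:

x = -3 (multiplicity 2), x = 1, x = 7


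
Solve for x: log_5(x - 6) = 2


Convert to exponential form: x - 6 = 5^2 = 25
x = 25 + 6 = 31
Check: log_5(31 - 6) = log_5(25) = log_5(25) = 2 ✓

x = 31


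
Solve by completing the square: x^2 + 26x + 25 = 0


Start: x^2 + 26x + 25 = 0
Move constant: x^2 + 26x = -25
Half of 26 is 13, squared is 169
Add 169 to both sides: x^2 + 26x + 169 = 144
(x + 13)^2 = 144
x + 13 = ±12
x = -13 + 12 = -1 or x = -13 - 12 = -25

x = -25, x = -1


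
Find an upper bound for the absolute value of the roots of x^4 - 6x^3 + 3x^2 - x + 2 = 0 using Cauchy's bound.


Cauchy's bound: all roots r satisfy |r| <= 1 + max(|a_i/a_n|) for i = 0,...,n-1
where a_n is the leading coefficient.

Coefficients: [1, -6, 3, -1, 2]
Leading coefficient a_n = 1
Ratios |a_i/a_n|: 6, 3, 1, 2
Maximum ratio: 6
Cauchy's bound: |r| <= 1 + 6 = 7

Upper bound = 7


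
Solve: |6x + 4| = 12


An absolute value equation |expr| = 12 gives two cases:
Case 1: 6x + 4 = 12
  6x = 8, so x = 4/3
Case 2: 6x + 4 = -12
  6x = -16, so x = -8/3

x = -8/3, x = 4/3


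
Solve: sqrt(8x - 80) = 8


Square both sides: 8x - 80 = 8^2 = 64
8x = 64 + 80 = 144
x = 18
Check: sqrt(8*18 - 80) = sqrt(64) = 8 ✓

x = 18


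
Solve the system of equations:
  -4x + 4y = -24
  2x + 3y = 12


Using Cramer's rule:
Determinant D = (-4)(3) - (2)(4) = -12 - 8 = -20
Dx = (-24)(3) - (12)(4) = -72 - 48 = -120
Dy = (-4)(12) - (2)(-24) = -48 + 48 = 0
x = Dx/D = -120/-20 = 6
y = Dy/D = 0/-20 = 0

x = 6, y = 0


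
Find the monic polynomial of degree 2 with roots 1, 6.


A monic polynomial with roots 1, 6 is:
p(x) = (x - 1)(x - 6)
After multiplying by (x - 1): x - 1
After multiplying by (x - 6): x^2 - 7x + 6

x^2 - 7x + 6


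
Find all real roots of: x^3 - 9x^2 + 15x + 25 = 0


Let p(x) = x^3 - 9x^2 + 15x + 25. By the rational root theorem (leading coefficient 1), any rational root is an integer divisor of 25: try ±1, ±2, ... in turn.
Test x = 1: value = 32 ≠ 0.
Test x = -1: value = 0 ✓, so (x + 1) is a factor.
Synthetic division by (x + 1): bring down 1; 1(-1) - 9 = -10; (-10)(-1) + 15 = 25; 25(-1) + 25 = 0 → quotient x^2 - 10x + 25, remainder 0.
Solve the quadratic x^2 - 10x + 25 = 0: discriminant = (-10)^2 - 4(1)(25) = 100 - 100 = 0.
Discriminant = 0, so a double root: x = 10/2 = 5.

x = -1, x = 5 (multiplicity 2)


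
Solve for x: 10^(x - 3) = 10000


Express both sides with the same base.
10000 = 10^4
Since the bases match, equate exponents: x - 3 = 4
So x = 4 - (-3) = 7

x = 7


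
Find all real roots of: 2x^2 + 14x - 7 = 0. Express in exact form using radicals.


Using the quadratic formula: x = (-b ± sqrt(b^2 - 4ac)) / (2a)
Here a = 2, b = 14, c = -7
Discriminant = b^2 - 4ac = 14^2 - 4(2)(-7) = 196 + 56 = 252
Since discriminant = 252 > 0, there are two real roots.
x = (-14 ± 6*sqrt(7)) / 4
Simplifying: x = (-7 ± 3*sqrt(7)) / 2
Numerically: x ≈ 0.4686 or x ≈ -7.4686

x = (-7 + 3*sqrt(7)) / 2 or x = (-7 - 3*sqrt(7)) / 2


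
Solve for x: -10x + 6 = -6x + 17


Starting with: -10x + 6 = -6x + 17
Move all x terms to left: (-10 + 6)x = 17 - 6
Simplify: -4x = 11
Divide both sides by -4: x = -11/4

x = -11/4


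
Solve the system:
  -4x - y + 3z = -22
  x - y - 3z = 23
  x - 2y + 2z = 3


Using Cramer's rule. Expand each determinant along the first row.
D  = (-4)*[(-1)*2 - (-3)*(-2)] - (-1)*[1*2 - (-3)*1] + 3*[1*(-2) - (-1)*1]
  = (-4)*(-8) - (-1)*(5) + 3*(-1) = 34
Dx = (-22)*[(-1)*2 - (-3)*(-2)] - (-1)*[23*2 - (-3)*3] + 3*[23*(-2) - (-1)*3]
  = (-22)*(-8) - (-1)*(55) + 3*(-43) = 102
Dy = (-4)*[23*2 - (-3)*3] - (-22)*[1*2 - (-3)*1] + 3*[1*3 - 23*1]
  = (-4)*(55) - (-22)*(5) + 3*(-20) = -170
Dz = (-4)*[(-1)*3 - 23*(-2)] - (-1)*[1*3 - 23*1] + (-22)*[1*(-2) - (-1)*1]
  = (-4)*(43) - (-1)*(-20) + (-22)*(-1) = -170
x = Dx/D = 102/34 = 3, y = Dy/D = -170/34 = -5, z = Dz/D = -170/34 = -5
Check eq1: (-4)(3) + (-1)(-5) + (3)(-5) = -22 = -22 ✓
Check eq2: (1)(3) + (-1)(-5) + (-3)(-5) = 23 = 23 ✓
Check eq3: (1)(3) + (-2)(-5) + (2)(-5) = 3 = 3 ✓

x = 3, y = -5, z = -5


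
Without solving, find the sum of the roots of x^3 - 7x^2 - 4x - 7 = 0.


By Vieta's formulas for x^3 + bx^2 + cx + d = 0:
  r1 + r2 + r3 = -b/a = 7
  r1*r2 + r1*r3 + r2*r3 = c/a = -4
  r1*r2*r3 = -d/a = 7


Sum = 7


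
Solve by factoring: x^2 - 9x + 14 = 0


We need two numbers that multiply to 14 and add to -9.
Those numbers are -2 and -7 (since (-2) * (-7) = 14 and (-2) + (-7) = -9).
So x^2 - 9x + 14 = (x - 2)(x - 7) = 0
Setting each factor to zero: x = 2 or x = 7

x = 2, x = 7


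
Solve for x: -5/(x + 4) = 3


Multiply both sides by (x + 4): -5 = 3(x + 4)
Distribute: -5 = 3x + 12
3x = -5 - 12 = -17
x = -17/3

x = -17/3


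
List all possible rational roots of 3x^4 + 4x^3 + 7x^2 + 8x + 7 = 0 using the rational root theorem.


Rational root theorem: possible roots are ±p/q where:
  p divides the constant term (7): p ∈ {1, 7}
  q divides the leading coefficient (3): q ∈ {1, 3}

All possible rational roots: -7, -7/3, -1, -1/3, 1/3, 1, 7/3, 7

-7, -7/3, -1, -1/3, 1/3, 1, 7/3, 7


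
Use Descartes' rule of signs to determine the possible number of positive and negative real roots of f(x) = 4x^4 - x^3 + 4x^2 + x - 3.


Descartes' rule of signs:

For positive roots, count sign changes in f(x) = 4x^4 - x^3 + 4x^2 + x - 3:
Signs of coefficients: +, -, +, +, -
Number of sign changes: 3
Possible positive real roots: 3, 1

For negative roots, examine f(-x) = 4x^4 + x^3 + 4x^2 - x - 3:
Signs of coefficients: +, +, +, -, -
Number of sign changes: 1
Possible negative real roots: 1

Positive roots: 3 or 1; Negative roots: 1


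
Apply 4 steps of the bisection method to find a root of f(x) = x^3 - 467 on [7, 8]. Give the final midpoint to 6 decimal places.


f(x) = x^3 - 467
f(7) = -124 < 0
f(8) = 45 > 0

Step 1: midpoint = (7.000000 + 8.000000)/2 = 7.500000
  f(7.500000) = -45.125000
  f(mid) < 0, so root is in [7.500000, 8.000000]

Step 2: midpoint = (7.500000 + 8.000000)/2 = 7.750000
  f(7.750000) = -1.515625
  f(mid) < 0, so root is in [7.750000, 8.000000]

Step 3: midpoint = (7.750000 + 8.000000)/2 = 7.875000
  f(7.875000) = 21.373047
  f(mid) > 0, so root is in [7.750000, 7.875000]

Step 4: midpoint = (7.750000 + 7.875000)/2 = 7.812500
  f(7.812500) = 9.837158
  f(mid) > 0, so root is in [7.750000, 7.812500]

midpoint = 7.812500


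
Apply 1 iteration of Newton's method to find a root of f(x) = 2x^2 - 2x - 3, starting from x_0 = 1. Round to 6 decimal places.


Newton's method: x_(n+1) = x_n - f(x_n)/f'(x_n)
f(x) = 2x^2 - 2x - 3
f'(x) = 4x - 2

Iteration 1:
  f(1.000000) = -3.000000
  f'(1.000000) = 2.000000
  x_1 = 1.000000 - (-3.000000)/(2.000000) = 2.500000

x_1 = 2.500000


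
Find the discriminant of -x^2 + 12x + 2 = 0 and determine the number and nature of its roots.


For ax^2 + bx + c = 0, discriminant D = b^2 - 4ac
Here a = -1, b = 12, c = 2
D = (12)^2 - 4(-1)(2) = 144 + 8 = 152

D = 152 > 0 but not a perfect square
The equation has 2 distinct real irrational roots.

Discriminant = 152, 2 distinct real irrational roots


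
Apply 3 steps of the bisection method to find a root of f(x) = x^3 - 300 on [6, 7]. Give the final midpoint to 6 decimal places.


f(x) = x^3 - 300
f(6) = -84 < 0
f(7) = 43 > 0

Step 1: midpoint = (6.000000 + 7.000000)/2 = 6.500000
  f(6.500000) = -25.375000
  f(mid) < 0, so root is in [6.500000, 7.000000]

Step 2: midpoint = (6.500000 + 7.000000)/2 = 6.750000
  f(6.750000) = 7.546875
  f(mid) > 0, so root is in [6.500000, 6.750000]

Step 3: midpoint = (6.500000 + 6.750000)/2 = 6.625000
  f(6.625000) = -9.224609
  f(mid) < 0, so root is in [6.625000, 6.750000]

midpoint = 6.625000


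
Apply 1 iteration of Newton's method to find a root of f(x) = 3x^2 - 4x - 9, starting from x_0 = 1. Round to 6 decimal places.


Newton's method: x_(n+1) = x_n - f(x_n)/f'(x_n)
f(x) = 3x^2 - 4x - 9
f'(x) = 6x - 4

Iteration 1:
  f(1.000000) = -10.000000
  f'(1.000000) = 2.000000
  x_1 = 1.000000 - (-10.000000)/(2.000000) = 6.000000

x_1 = 6.000000


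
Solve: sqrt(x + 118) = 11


Square both sides: x + 118 = 11^2 = 121
x = 121 - 118 = 3
x = 3
Check: sqrt(1*3 + 118) = sqrt(121) = 11 ✓

x = 3


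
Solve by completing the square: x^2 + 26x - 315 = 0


Start: x^2 + 26x - 315 = 0
Move constant: x^2 + 26x = 315
Half of 26 is 13, squared is 169
Add 169 to both sides: x^2 + 26x + 169 = 484
(x + 13)^2 = 484
x + 13 = ±22
x = -13 + 22 = 9 or x = -13 - 22 = -35

x = -35, x = 9


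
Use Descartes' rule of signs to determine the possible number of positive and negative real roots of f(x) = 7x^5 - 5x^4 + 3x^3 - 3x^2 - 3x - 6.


Descartes' rule of signs:

For positive roots, count sign changes in f(x) = 7x^5 - 5x^4 + 3x^3 - 3x^2 - 3x - 6:
Signs of coefficients: +, -, +, -, -, -
Number of sign changes: 3
Possible positive real roots: 3, 1

For negative roots, examine f(-x) = -7x^5 - 5x^4 - 3x^3 - 3x^2 + 3x - 6:
Signs of coefficients: -, -, -, -, +, -
Number of sign changes: 2
Possible negative real roots: 2, 0

Positive roots: 3 or 1; Negative roots: 2 or 0


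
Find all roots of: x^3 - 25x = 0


The constant term is 0, so x = 0 is a root. Factor out x:
  x^2 - 25 = 0
Solve the quadratic x^2 - 25 = 0: discriminant = 0^2 - 4(1)(-25) = 0 + 100 = 100.
sqrt(100) = 10, so x = (0 ± 10)/2: x = 5 or x = -5.
Collecting all roots found:

x = -5, x = 0, x = 5


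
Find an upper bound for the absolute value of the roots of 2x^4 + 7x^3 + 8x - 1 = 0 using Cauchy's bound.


Cauchy's bound: all roots r satisfy |r| <= 1 + max(|a_i/a_n|) for i = 0,...,n-1
where a_n is the leading coefficient.

Coefficients: [2, 7, 0, 8, -1]
Leading coefficient a_n = 2
Ratios |a_i/a_n|: 7/2, 0, 4, 1/2
Maximum ratio: 4
Cauchy's bound: |r| <= 1 + 4 = 5

Upper bound = 5


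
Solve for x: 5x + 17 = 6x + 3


Starting with: 5x + 17 = 6x + 3
Move all x terms to left: (5 - 6)x = 3 - 17
Simplify: -x = -14
Divide both sides by -1: x = 14

x = 14


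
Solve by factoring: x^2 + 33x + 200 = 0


We need two numbers that multiply to 200 and add to 33.
Those numbers are 8 and 25 (since 8 * 25 = 200 and 8 + 25 = 33).
So x^2 + 33x + 200 = (x + 8)(x + 25) = 0
Setting each factor to zero: x = -8 or x = -25

x = -25, x = -8


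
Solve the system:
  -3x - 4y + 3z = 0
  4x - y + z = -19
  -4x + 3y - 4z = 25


Using Cramer's rule. Expand each determinant along the first row.
D  = (-3)*[(-1)*(-4) - 1*3] - (-4)*[4*(-4) - 1*(-4)] + 3*[4*3 - (-1)*(-4)]
  = (-3)*(1) - (-4)*(-12) + 3*(8) = -27
Dx = 0*[(-1)*(-4) - 1*3] - (-4)*[(-19)*(-4) - 1*25] + 3*[(-19)*3 - (-1)*25]
  = 0*(1) - (-4)*(51) + 3*(-32) = 108
Dy = (-3)*[(-19)*(-4) - 1*25] - 0*[4*(-4) - 1*(-4)] + 3*[4*25 - (-19)*(-4)]
  = (-3)*(51) - 0*(-12) + 3*(24) = -81
Dz = (-3)*[(-1)*25 - (-19)*3] - (-4)*[4*25 - (-19)*(-4)] + 0*[4*3 - (-1)*(-4)]
  = (-3)*(32) - (-4)*(24) + 0*(8) = 0
x = Dx/D = 108/-27 = -4, y = Dy/D = -81/-27 = 3, z = Dz/D = 0/-27 = 0
Check eq1: (-3)(-4) + (-4)(3) + (3)(0) = 0 = 0 ✓
Check eq2: (4)(-4) + (-1)(3) + (1)(0) = -19 = -19 ✓
Check eq3: (-4)(-4) + (3)(3) + (-4)(0) = 25 = 25 ✓

x = -4, y = 3, z = 0


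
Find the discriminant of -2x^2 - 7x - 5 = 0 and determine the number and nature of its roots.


For ax^2 + bx + c = 0, discriminant D = b^2 - 4ac
Here a = -2, b = -7, c = -5
D = (-7)^2 - 4(-2)(-5) = 49 - 40 = 9

D = 9 > 0 and is a perfect square (sqrt = 3)
The equation has 2 distinct real rational roots.

Discriminant = 9, 2 distinct real rational roots


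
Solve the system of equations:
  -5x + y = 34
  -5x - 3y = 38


Using Cramer's rule:
Determinant D = (-5)(-3) - (-5)(1) = 15 + 5 = 20
Dx = (34)(-3) - (38)(1) = -102 - 38 = -140
Dy = (-5)(38) - (-5)(34) = -190 + 170 = -20
x = Dx/D = -140/20 = -7
y = Dy/D = -20/20 = -1

x = -7, y = -1


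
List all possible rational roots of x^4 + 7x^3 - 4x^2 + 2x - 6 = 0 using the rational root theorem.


Rational root theorem: possible roots are ±p/q where:
  p divides the constant term (-6): p ∈ {1, 2, 3, 6}
  q divides the leading coefficient (1): q ∈ {1}

All possible rational roots: -6, -3, -2, -1, 1, 2, 3, 6

-6, -3, -2, -1, 1, 2, 3, 6


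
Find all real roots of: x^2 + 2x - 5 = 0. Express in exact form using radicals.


Using the quadratic formula: x = (-b ± sqrt(b^2 - 4ac)) / (2a)
Here a = 1, b = 2, c = -5
Discriminant = b^2 - 4ac = 2^2 - 4(1)(-5) = 4 + 20 = 24
Since discriminant = 24 > 0, there are two real roots.
x = (-2 ± 2*sqrt(6)) / 2
Simplifying: x = -1 ± sqrt(6)
Numerically: x ≈ 1.4495 or x ≈ -3.4495

x = -1 + sqrt(6) or x = -1 - sqrt(6)


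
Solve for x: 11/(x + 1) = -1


Multiply both sides by (x + 1): 11 = -1(x + 1)
Distribute: 11 = -x - 1
-x = 11 + 1 = 12
x = -12

x = -12


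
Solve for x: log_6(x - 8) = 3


Convert to exponential form: x - 8 = 6^3 = 216
x = 216 + 8 = 224
Check: log_6(224 - 8) = log_6(216) = log_6(216) = 3 ✓

x = 224


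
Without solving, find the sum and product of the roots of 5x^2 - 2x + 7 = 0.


By Vieta's formulas for ax^2 + bx + c = 0:
  Sum of roots = -b/a
  Product of roots = c/a

Here a = 5, b = -2, c = 7
Sum = -(-2)/5 = 2/5
Product = 7/5 = 7/5

Sum = 2/5, Product = 7/5


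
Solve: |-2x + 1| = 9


An absolute value equation |expr| = 9 gives two cases:
Case 1: -2x + 1 = 9
  -2x = 8, so x = -4
Case 2: -2x + 1 = -9
  -2x = -10, so x = 5

x = -4, x = 5


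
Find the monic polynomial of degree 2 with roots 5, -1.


A monic polynomial with roots 5, -1 is:
p(x) = (x - 5)(x + 1)
After multiplying by (x - 5): x - 5
After multiplying by (x + 1): x^2 - 4x - 5

x^2 - 4x - 5


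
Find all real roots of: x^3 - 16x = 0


The constant term is 0, so x = 0 is a root. Factor out x:
  x(x^2 - 16) = 0
Solve the quadratic x^2 - 16 = 0: discriminant = 0^2 - 4(1)(-16) = 0 + 64 = 64.
sqrt(64) = 8, so x = (0 ± 8)/2: x = 4 or x = -4.

x = -4, x = 0, x = 4


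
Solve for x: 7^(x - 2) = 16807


Express both sides with the same base.
16807 = 7^5
Since the bases match, equate exponents: x - 2 = 5
So x = 5 - (-2) = 7

x = 7


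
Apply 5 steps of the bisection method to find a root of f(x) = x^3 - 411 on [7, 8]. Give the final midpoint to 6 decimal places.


f(x) = x^3 - 411
f(7) = -68 < 0
f(8) = 101 > 0

Step 1: midpoint = (7.000000 + 8.000000)/2 = 7.500000
  f(7.500000) = 10.875000
  f(mid) > 0, so root is in [7.000000, 7.500000]

Step 2: midpoint = (7.000000 + 7.500000)/2 = 7.250000
  f(7.250000) = -29.921875
  f(mid) < 0, so root is in [7.250000, 7.500000]

Step 3: midpoint = (7.250000 + 7.500000)/2 = 7.375000
  f(7.375000) = -9.869141
  f(mid) < 0, so root is in [7.375000, 7.500000]

Step 4: midpoint = (7.375000 + 7.500000)/2 = 7.437500
  f(7.437500) = 0.415771
  f(mid) > 0, so root is in [7.375000, 7.437500]

Step 5: midpoint = (7.375000 + 7.437500)/2 = 7.406250
  f(7.406250) = -4.748383
  f(mid) < 0, so root is in [7.406250, 7.437500]

midpoint = 7.406250


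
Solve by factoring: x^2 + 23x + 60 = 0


We need two numbers that multiply to 60 and add to 23.
Those numbers are 20 and 3 (since 20 * 3 = 60 and 20 + 3 = 23).
So x^2 + 23x + 60 = (x + 20)(x + 3) = 0
Setting each factor to zero: x = -20 or x = -3

x = -20, x = -3


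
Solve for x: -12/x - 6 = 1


Subtract -6 from both sides: -12/x = 7
Multiply both sides by x: -12 = 7 * x
Divide by 7: x = -12/7

x = -12/7


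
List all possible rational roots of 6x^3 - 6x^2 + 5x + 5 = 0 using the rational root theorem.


Rational root theorem: possible roots are ±p/q where:
  p divides the constant term (5): p ∈ {1, 5}
  q divides the leading coefficient (6): q ∈ {1, 2, 3, 6}

All possible rational roots: -5, -5/2, -5/3, -1, -5/6, -1/2, -1/3, -1/6, 1/6, 1/3, 1/2, 5/6, 1, 5/3, 5/2, 5

-5, -5/2, -5/3, -1, -5/6, -1/2, -1/3, -1/6, 1/6, 1/3, 1/2, 5/6, 1, 5/3, 5/2, 5


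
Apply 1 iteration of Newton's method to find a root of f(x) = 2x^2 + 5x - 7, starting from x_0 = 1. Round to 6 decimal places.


Newton's method: x_(n+1) = x_n - f(x_n)/f'(x_n)
f(x) = 2x^2 + 5x - 7
f'(x) = 4x + 5

Iteration 1:
  f(1.000000) = 0.000000
  f'(1.000000) = 9.000000
  x_1 = 1.000000 - (0.000000)/(9.000000) = 1.000000

x_1 = 1.000000


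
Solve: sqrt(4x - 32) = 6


Square both sides: 4x - 32 = 6^2 = 36
4x = 36 + 32 = 68
x = 17
Check: sqrt(4*17 - 32) = sqrt(36) = 6 ✓

x = 17


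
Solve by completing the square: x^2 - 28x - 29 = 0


Start: x^2 - 28x - 29 = 0
Move constant: x^2 - 28x = 29
Half of -28 is -14, squared is 196
Add 196 to both sides: x^2 - 28x + 196 = 225
(x - 14)^2 = 225
x - 14 = ±15
x = 14 + 15 = 29 or x = 14 - 15 = -1

x = -1, x = 29


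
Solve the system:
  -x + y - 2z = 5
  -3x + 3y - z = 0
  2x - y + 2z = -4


Using Cramer's rule. Expand each determinant along the first row.
D  = (-1)*[3*2 - (-1)*(-1)] - 1*[(-3)*2 - (-1)*2] + (-2)*[(-3)*(-1) - 3*2]
  = (-1)*(5) - 1*(-4) + (-2)*(-3) = 5
Dx = 5*[3*2 - (-1)*(-1)] - 1*[0*2 - (-1)*(-4)] + (-2)*[0*(-1) - 3*(-4)]
  = 5*(5) - 1*(-4) + (-2)*(12) = 5
Dy = (-1)*[0*2 - (-1)*(-4)] - 5*[(-3)*2 - (-1)*2] + (-2)*[(-3)*(-4) - 0*2]
  = (-1)*(-4) - 5*(-4) + (-2)*(12) = 0
Dz = (-1)*[3*(-4) - 0*(-1)] - 1*[(-3)*(-4) - 0*2] + 5*[(-3)*(-1) - 3*2]
  = (-1)*(-12) - 1*(12) + 5*(-3) = -15
x = Dx/D = 5/5 = 1, y = Dy/D = 0/5 = 0, z = Dz/D = -15/5 = -3
Check eq1: (-1)(1) + (1)(0) + (-2)(-3) = 5 = 5 ✓
Check eq2: (-3)(1) + (3)(0) + (-1)(-3) = 0 = 0 ✓
Check eq3: (2)(1) + (-1)(0) + (2)(-3) = -4 = -4 ✓

x = 1, y = 0, z = -3


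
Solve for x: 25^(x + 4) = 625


Express both sides with the same base.
625 = 25^2
Since the bases match, equate exponents: x + 4 = 2
So x = 2 - (4) = -2

x = -2


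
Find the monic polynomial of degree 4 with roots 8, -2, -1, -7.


A monic polynomial with roots 8, -2, -1, -7 is:
p(x) = (x - 8)(x + 2)(x + 1)(x + 7)
After multiplying by (x - 8): x - 8
After multiplying by (x + 2): x^2 - 6x - 16
After multiplying by (x + 1): x^3 - 5x^2 - 22x - 16
After multiplying by (x + 7): x^4 + 2x^3 - 57x^2 - 170x - 112

x^4 + 2x^3 - 57x^2 - 170x - 112


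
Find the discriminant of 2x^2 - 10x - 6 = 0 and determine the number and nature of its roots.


For ax^2 + bx + c = 0, discriminant D = b^2 - 4ac
Here a = 2, b = -10, c = -6
D = (-10)^2 - 4(2)(-6) = 100 + 48 = 148

D = 148 > 0 but not a perfect square
The equation has 2 distinct real irrational roots.

Discriminant = 148, 2 distinct real irrational roots


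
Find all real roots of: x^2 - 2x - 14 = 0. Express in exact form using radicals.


Using the quadratic formula: x = (-b ± sqrt(b^2 - 4ac)) / (2a)
Here a = 1, b = -2, c = -14
Discriminant = b^2 - 4ac = (-2)^2 - 4(1)(-14) = 4 + 56 = 60
Since discriminant = 60 > 0, there are two real roots.
x = (2 ± 2*sqrt(15)) / 2
Simplifying: x = 1 ± sqrt(15)
Numerically: x ≈ 4.8730 or x ≈ -2.8730

x = 1 + sqrt(15) or x = 1 - sqrt(15)


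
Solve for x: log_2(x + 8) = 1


Convert to exponential form: x + 8 = 2^1 = 2
x = 2 - 8 = -6
Check: log_2(-6 + 8) = log_2(2) = log_2(2) = 1 ✓

x = -6


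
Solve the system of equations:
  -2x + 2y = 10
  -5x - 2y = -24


Using Cramer's rule:
Determinant D = (-2)(-2) - (-5)(2) = 4 + 10 = 14
Dx = (10)(-2) - (-24)(2) = -20 + 48 = 28
Dy = (-2)(-24) - (-5)(10) = 48 + 50 = 98
x = Dx/D = 28/14 = 2
y = Dy/D = 98/14 = 7

x = 2, y = 7


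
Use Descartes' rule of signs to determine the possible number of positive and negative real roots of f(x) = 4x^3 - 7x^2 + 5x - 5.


Descartes' rule of signs:

For positive roots, count sign changes in f(x) = 4x^3 - 7x^2 + 5x - 5:
Signs of coefficients: +, -, +, -
Number of sign changes: 3
Possible positive real roots: 3, 1

For negative roots, examine f(-x) = -4x^3 - 7x^2 - 5x - 5:
Signs of coefficients: -, -, -, -
Number of sign changes: 0
Possible negative real roots: 0

Positive roots: 3 or 1; Negative roots: 0


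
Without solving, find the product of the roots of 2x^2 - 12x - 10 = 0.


By Vieta's formulas for ax^2 + bx + c = 0:
  Sum of roots = -b/a
  Product of roots = c/a

Here a = 2, b = -12, c = -10
Sum = -(-12)/2 = 6
Product = -10/2 = -5

Product = -5


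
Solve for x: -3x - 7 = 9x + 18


Starting with: -3x - 7 = 9x + 18
Move all x terms to left: (-3 - 9)x = 18 + 7
Simplify: -12x = 25
Divide both sides by -12: x = -25/12

x = -25/12


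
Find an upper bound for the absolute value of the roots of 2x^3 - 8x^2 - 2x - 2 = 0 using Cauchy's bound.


Cauchy's bound: all roots r satisfy |r| <= 1 + max(|a_i/a_n|) for i = 0,...,n-1
where a_n is the leading coefficient.

Coefficients: [2, -8, -2, -2]
Leading coefficient a_n = 2
Ratios |a_i/a_n|: 4, 1, 1
Maximum ratio: 4
Cauchy's bound: |r| <= 1 + 4 = 5

Upper bound = 5


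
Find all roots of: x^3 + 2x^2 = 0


The lowest-degree term is x^2, so x = 0 is a root with multiplicity 2. Factor out x^2:
  x + 2 = 0
Linear factor x + 2 = 0 gives x = -2.
Collecting all roots found:

x = -2, x = 0 (multiplicity 2)


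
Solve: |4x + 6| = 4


An absolute value equation |expr| = 4 gives two cases:
Case 1: 4x + 6 = 4
  4x = -2, so x = -1/2
Case 2: 4x + 6 = -4
  4x = -10, so x = -5/2

x = -5/2, x = -1/2


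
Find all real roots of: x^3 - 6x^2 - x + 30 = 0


Let p(x) = x^3 - 6x^2 - x + 30. By the rational root theorem (leading coefficient 1), any rational root is an integer divisor of 30: try ±1, ±2, ... in turn.
Test x = 1: value = 24 ≠ 0.
Test x = -1: value = 24 ≠ 0.
Test x = 2: value = 12 ≠ 0.
Test x = -2: value = 0 ✓, so (x + 2) is a factor.
Synthetic division by (x + 2): bring down 1; 1(-2) - 6 = -8; (-8)(-2) - 1 = 15; 15(-2) + 30 = 0 → quotient x^2 - 8x + 15, remainder 0.
Solve the quadratic x^2 - 8x + 15 = 0: discriminant = (-8)^2 - 4(1)(15) = 64 - 60 = 4.
sqrt(4) = 2, so x = (8 ± 2)/2: x = 5 or x = 3.

x = -2, x = 3, x = 5


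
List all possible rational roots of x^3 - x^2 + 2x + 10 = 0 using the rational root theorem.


Rational root theorem: possible roots are ±p/q where:
  p divides the constant term (10): p ∈ {1, 2, 5, 10}
  q divides the leading coefficient (1): q ∈ {1}

All possible rational roots: -10, -5, -2, -1, 1, 2, 5, 10

-10, -5, -2, -1, 1, 2, 5, 10


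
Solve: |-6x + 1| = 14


An absolute value equation |expr| = 14 gives two cases:
Case 1: -6x + 1 = 14
  -6x = 13, so x = -13/6
Case 2: -6x + 1 = -14
  -6x = -15, so x = 5/2

x = -13/6, x = 5/2


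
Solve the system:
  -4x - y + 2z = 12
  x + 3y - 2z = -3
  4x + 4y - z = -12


Using Cramer's rule. Expand each determinant along the first row.
D  = (-4)*[3*(-1) - (-2)*4] - (-1)*[1*(-1) - (-2)*4] + 2*[1*4 - 3*4]
  = (-4)*(5) - (-1)*(7) + 2*(-8) = -29
Dx = 12*[3*(-1) - (-2)*4] - (-1)*[(-3)*(-1) - (-2)*(-12)] + 2*[(-3)*4 - 3*(-12)]
  = 12*(5) - (-1)*(-21) + 2*(24) = 87
Dy = (-4)*[(-3)*(-1) - (-2)*(-12)] - 12*[1*(-1) - (-2)*4] + 2*[1*(-12) - (-3)*4]
  = (-4)*(-21) - 12*(7) + 2*(0) = 0
Dz = (-4)*[3*(-12) - (-3)*4] - (-1)*[1*(-12) - (-3)*4] + 12*[1*4 - 3*4]
  = (-4)*(-24) - (-1)*(0) + 12*(-8) = 0
x = Dx/D = 87/-29 = -3, y = Dy/D = 0/-29 = 0, z = Dz/D = 0/-29 = 0
Check eq1: (-4)(-3) + (-1)(0) + (2)(0) = 12 = 12 ✓
Check eq2: (1)(-3) + (3)(0) + (-2)(0) = -3 = -3 ✓
Check eq3: (4)(-3) + (4)(0) + (-1)(0) = -12 = -12 ✓

x = -3, y = 0, z = 0


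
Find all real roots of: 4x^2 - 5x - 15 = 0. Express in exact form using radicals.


Using the quadratic formula: x = (-b ± sqrt(b^2 - 4ac)) / (2a)
Here a = 4, b = -5, c = -15
Discriminant = b^2 - 4ac = (-5)^2 - 4(4)(-15) = 25 + 240 = 265
Since discriminant = 265 > 0, there are two real roots.
x = (5 ± sqrt(265)) / 8
Numerically: x ≈ 2.6599 or x ≈ -1.4099

x = (5 + sqrt(265)) / 8 or x = (5 - sqrt(265)) / 8


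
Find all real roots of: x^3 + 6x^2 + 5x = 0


The constant term is 0, so x = 0 is a root. Factor out x:
  x(x^2 + 6x + 5) = 0
Solve the quadratic x^2 + 6x + 5 = 0: discriminant = 6^2 - 4(1)(5) = 36 - 20 = 16.
sqrt(16) = 4, so x = (-6 ± 4)/2: x = -1 or x = -5.

x = -5, x = -1, x = 0
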